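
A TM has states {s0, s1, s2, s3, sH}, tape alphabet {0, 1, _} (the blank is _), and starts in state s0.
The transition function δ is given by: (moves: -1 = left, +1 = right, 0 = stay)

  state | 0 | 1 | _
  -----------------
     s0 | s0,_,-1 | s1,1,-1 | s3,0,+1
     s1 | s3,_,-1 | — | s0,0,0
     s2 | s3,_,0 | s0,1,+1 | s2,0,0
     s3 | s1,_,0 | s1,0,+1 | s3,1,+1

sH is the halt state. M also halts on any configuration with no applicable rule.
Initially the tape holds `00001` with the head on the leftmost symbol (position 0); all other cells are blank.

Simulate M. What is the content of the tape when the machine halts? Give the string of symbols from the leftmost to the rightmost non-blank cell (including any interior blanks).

state=s0 head=0 tape=__[0]0001   (s0,0)→(s0,_,-1)
state=s0 head=-1 tape=_[_]_0001   (s0,_)→(s3,0,+1)
state=s3 head=0 tape=_0[_]0001   (s3,_)→(s3,1,+1)
state=s3 head=1 tape=_01[0]001   (s3,0)→(s1,_,0)
state=s1 head=1 tape=_01[_]001   (s1,_)→(s0,0,0)
state=s0 head=1 tape=_01[0]001   (s0,0)→(s0,_,-1)
state=s0 head=0 tape=_0[1]_001   (s0,1)→(s1,1,-1)
state=s1 head=-1 tape=_[0]1_001   (s1,0)→(s3,_,-1)
state=s3 head=-2 tape=[_]_1_001   (s3,_)→(s3,1,+1)
state=s3 head=-1 tape=1[_]1_001   (s3,_)→(s3,1,+1)
state=s3 head=0 tape=11[1]_001   (s3,1)→(s1,0,+1)
state=s1 head=1 tape=110[_]001   (s1,_)→(s0,0,0)
state=s0 head=1 tape=110[0]001   (s0,0)→(s0,_,-1)
state=s0 head=0 tape=11[0]_001   (s0,0)→(s0,_,-1)
state=s0 head=-1 tape=1[1]__001   (s0,1)→(s1,1,-1)
state=s1 head=-2 tape=[1]1__001
The non-blank tape span at halt is 11__001.

11__001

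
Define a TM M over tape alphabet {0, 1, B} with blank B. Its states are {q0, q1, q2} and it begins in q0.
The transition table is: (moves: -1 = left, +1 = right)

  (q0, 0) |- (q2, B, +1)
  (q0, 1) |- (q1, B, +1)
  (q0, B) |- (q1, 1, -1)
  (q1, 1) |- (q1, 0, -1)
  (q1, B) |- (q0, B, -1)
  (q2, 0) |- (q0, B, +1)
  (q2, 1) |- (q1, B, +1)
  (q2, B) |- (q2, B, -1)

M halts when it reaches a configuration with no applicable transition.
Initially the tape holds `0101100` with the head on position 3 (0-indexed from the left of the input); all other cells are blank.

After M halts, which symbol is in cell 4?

state=q0 head=3 tape=010[1]100   (q0,1)→(q1,B,+1)
state=q1 head=4 tape=010B[1]00   (q1,1)→(q1,0,-1)
state=q1 head=3 tape=010[B]000   (q1,B)→(q0,B,-1)
state=q0 head=2 tape=01[0]B000   (q0,0)→(q2,B,+1)
state=q2 head=3 tape=01B[B]000   (q2,B)→(q2,B,-1)
state=q2 head=2 tape=01[B]B000   (q2,B)→(q2,B,-1)
state=q2 head=1 tape=0[1]BB000   (q2,1)→(q1,B,+1)
state=q1 head=2 tape=0B[B]B000   (q1,B)→(q0,B,-1)
state=q0 head=1 tape=0[B]BB000   (q0,B)→(q1,1,-1)
state=q1 head=0 tape=[0]1BB000
Cell 4 holds 0 when M halts.

0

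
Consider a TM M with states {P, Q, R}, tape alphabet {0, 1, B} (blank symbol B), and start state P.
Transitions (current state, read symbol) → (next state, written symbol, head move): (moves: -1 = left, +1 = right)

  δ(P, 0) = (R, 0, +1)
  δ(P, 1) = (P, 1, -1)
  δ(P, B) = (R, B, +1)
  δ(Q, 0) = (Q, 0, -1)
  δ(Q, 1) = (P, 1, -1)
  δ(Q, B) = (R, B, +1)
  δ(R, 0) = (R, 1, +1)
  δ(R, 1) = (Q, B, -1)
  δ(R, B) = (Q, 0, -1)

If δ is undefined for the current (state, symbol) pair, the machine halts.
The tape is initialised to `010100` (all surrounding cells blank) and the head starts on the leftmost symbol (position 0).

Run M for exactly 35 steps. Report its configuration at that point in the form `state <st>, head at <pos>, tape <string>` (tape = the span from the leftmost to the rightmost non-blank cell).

P | B[0]10100   read 0 → write 0, move +1, go to R
R | B0[1]0100   read 1 → write B, move -1, go to Q
Q | B[0]B0100   read 0 → write 0, move -1, go to Q
Q | [B]0B0100   read B → write B, move +1, go to R
R | B[0]B0100   read 0 → write 1, move +1, go to R
R | B1[B]0100   read B → write 0, move -1, go to Q
Q | B[1]00100   read 1 → write 1, move -1, go to P
P | [B]100100   read B → write B, move +1, go to R
R | B[1]00100   read 1 → write B, move -1, go to Q
Q | [B]B00100   read B → write B, move +1, go to R
R | B[B]00100   read B → write 0, move -1, go to Q
Q | [B]000100   read B → write B, move +1, go to R
R | B[0]00100   read 0 → write 1, move +1, go to R
R | B1[0]0100   read 0 → write 1, move +1, go to R
R | B11[0]100   read 0 → write 1, move +1, go to R
R | B111[1]00   read 1 → write B, move -1, go to Q
Q | B11[1]B00   read 1 → write 1, move -1, go to P
P | B1[1]1B00   read 1 → write 1, move -1, go to P
P | B[1]11B00   read 1 → write 1, move -1, go to P
P | [B]111B00   read B → write B, move +1, go to R
R | B[1]11B00   read 1 → write B, move -1, go to Q
Q | [B]B11B00   read B → write B, move +1, go to R
R | B[B]11B00   read B → write 0, move -1, go to Q
Q | [B]011B00   read B → write B, move +1, go to R
R | B[0]11B00   read 0 → write 1, move +1, go to R
R | B1[1]1B00   read 1 → write B, move -1, go to Q
Q | B[1]B1B00   read 1 → write 1, move -1, go to P
P | [B]1B1B00   read B → write B, move +1, go to R
R | B[1]B1B00   read 1 → write B, move -1, go to Q
Q | [B]BB1B00   read B → write B, move +1, go to R
R | B[B]B1B00   read B → write 0, move -1, go to Q
Q | [B]0B1B00   read B → write B, move +1, go to R
R | B[0]B1B00   read 0 → write 1, move +1, go to R
R | B1[B]1B00   read B → write 0, move -1, go to Q
Q | B[1]01B00   read 1 → write 1, move -1, go to P
P | [B]101B00
After 35 steps: state P, head at -1, tape 101B00.

state P, head at -1, tape 101B00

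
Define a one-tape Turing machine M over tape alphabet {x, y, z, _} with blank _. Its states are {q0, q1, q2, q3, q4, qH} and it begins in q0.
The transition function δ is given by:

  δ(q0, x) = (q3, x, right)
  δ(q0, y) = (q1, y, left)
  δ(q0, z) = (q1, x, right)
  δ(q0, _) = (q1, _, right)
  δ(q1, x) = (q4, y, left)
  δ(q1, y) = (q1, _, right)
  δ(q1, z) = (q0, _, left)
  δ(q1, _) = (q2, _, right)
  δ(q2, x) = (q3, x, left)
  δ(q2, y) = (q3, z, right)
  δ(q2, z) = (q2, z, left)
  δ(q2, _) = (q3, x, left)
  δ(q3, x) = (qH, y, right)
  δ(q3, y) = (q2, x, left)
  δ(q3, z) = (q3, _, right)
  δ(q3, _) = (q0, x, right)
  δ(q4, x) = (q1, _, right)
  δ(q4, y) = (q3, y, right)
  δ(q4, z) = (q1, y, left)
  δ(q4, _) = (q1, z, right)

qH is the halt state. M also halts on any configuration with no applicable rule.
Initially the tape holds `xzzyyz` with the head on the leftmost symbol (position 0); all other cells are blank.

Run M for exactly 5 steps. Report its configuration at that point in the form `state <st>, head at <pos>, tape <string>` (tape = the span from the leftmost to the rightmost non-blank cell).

state q3, head at 1, tape x_xxyz

q0 | [x]zzyyz   read x → write x, move right, go to q3
q3 | x[z]zyyz   read z → write _, move right, go to q3
q3 | x_[z]yyz   read z → write _, move right, go to q3
q3 | x__[y]yz   read y → write x, move left, go to q2
q2 | x_[_]xyz   read _ → write x, move left, go to q3
q3 | x[_]xxyz
After 5 steps: state q3, head at 1, tape x_xxyz.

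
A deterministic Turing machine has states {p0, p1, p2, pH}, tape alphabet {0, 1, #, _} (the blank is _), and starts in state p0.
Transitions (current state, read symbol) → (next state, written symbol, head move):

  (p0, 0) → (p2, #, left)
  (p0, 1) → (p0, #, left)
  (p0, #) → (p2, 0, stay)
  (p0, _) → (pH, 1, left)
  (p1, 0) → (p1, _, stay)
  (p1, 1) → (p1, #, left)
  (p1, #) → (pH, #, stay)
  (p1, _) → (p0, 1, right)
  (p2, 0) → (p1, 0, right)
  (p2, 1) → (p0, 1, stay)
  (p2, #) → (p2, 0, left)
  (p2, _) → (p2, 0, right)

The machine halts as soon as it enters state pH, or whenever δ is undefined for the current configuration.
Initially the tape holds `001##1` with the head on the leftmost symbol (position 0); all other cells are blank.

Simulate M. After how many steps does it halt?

18

p0 | __[0]01##1   read 0 → write #, move left, go to p2
p2 | _[_]#01##1   read _ → write 0, move right, go to p2
p2 | _0[#]01##1   read # → write 0, move left, go to p2
p2 | _[0]001##1   read 0 → write 0, move right, go to p1
p1 | _0[0]01##1   read 0 → write _, move stay, go to p1
p1 | _0[_]01##1   read _ → write 1, move right, go to p0
p0 | _01[0]1##1   read 0 → write #, move left, go to p2
p2 | _0[1]#1##1   read 1 → write 1, move stay, go to p0
p0 | _0[1]#1##1   read 1 → write #, move left, go to p0
p0 | _[0]##1##1   read 0 → write #, move left, go to p2
p2 | [_]###1##1   read _ → write 0, move right, go to p2
p2 | 0[#]##1##1   read # → write 0, move left, go to p2
p2 | [0]0##1##1   read 0 → write 0, move right, go to p1
p1 | 0[0]##1##1   read 0 → write _, move stay, go to p1
p1 | 0[_]##1##1   read _ → write 1, move right, go to p0
p0 | 01[#]#1##1   read # → write 0, move stay, go to p2
p2 | 01[0]#1##1   read 0 → write 0, move right, go to p1
p1 | 010[#]1##1   read # → write #, move stay, go to pH
pH | 010[#]1##1
M halts after 18 transitions.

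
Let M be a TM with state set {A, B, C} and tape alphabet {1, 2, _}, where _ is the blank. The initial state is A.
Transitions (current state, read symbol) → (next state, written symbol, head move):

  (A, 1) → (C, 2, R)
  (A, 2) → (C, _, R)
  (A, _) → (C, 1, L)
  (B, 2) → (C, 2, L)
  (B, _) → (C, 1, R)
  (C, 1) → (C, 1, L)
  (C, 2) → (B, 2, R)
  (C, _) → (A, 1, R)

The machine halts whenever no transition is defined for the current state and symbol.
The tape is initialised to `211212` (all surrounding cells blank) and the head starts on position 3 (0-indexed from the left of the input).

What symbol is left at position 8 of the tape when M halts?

A | 211[2]12___   read 2 → write _, move R, go to C
C | 211_[1]2___   read 1 → write 1, move L, go to C
C | 211[_]12___   read _ → write 1, move R, go to A
A | 2111[1]2___   read 1 → write 2, move R, go to C
C | 21112[2]___   read 2 → write 2, move R, go to B
B | 211122[_]__   read _ → write 1, move R, go to C
C | 2111221[_]_   read _ → write 1, move R, go to A
A | 21112211[_]   read _ → write 1, move L, go to C
C | 2111221[1]1   read 1 → write 1, move L, go to C
C | 211122[1]11   read 1 → write 1, move L, go to C
C | 21112[2]111   read 2 → write 2, move R, go to B
B | 211122[1]11
Cell 8 holds 1 when M halts.

1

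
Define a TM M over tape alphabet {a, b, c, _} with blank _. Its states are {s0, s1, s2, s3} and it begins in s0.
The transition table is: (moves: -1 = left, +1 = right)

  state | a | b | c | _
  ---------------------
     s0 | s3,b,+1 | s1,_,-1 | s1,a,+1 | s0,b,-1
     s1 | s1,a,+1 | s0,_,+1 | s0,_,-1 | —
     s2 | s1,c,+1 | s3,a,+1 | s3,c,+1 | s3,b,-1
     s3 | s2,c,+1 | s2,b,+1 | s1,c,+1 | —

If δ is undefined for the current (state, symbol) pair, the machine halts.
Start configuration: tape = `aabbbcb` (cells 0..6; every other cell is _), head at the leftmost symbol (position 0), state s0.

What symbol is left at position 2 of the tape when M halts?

state=s0 head=0 tape=[a]abbbcb_   (s0,a)→(s3,b,+1)
state=s3 head=1 tape=b[a]bbbcb_   (s3,a)→(s2,c,+1)
state=s2 head=2 tape=bc[b]bbcb_   (s2,b)→(s3,a,+1)
state=s3 head=3 tape=bca[b]bcb_   (s3,b)→(s2,b,+1)
state=s2 head=4 tape=bcab[b]cb_   (s2,b)→(s3,a,+1)
state=s3 head=5 tape=bcaba[c]b_   (s3,c)→(s1,c,+1)
state=s1 head=6 tape=bcabac[b]_   (s1,b)→(s0,_,+1)
state=s0 head=7 tape=bcabac_[_]   (s0,_)→(s0,b,-1)
state=s0 head=6 tape=bcabac[_]b   (s0,_)→(s0,b,-1)
state=s0 head=5 tape=bcaba[c]bb   (s0,c)→(s1,a,+1)
state=s1 head=6 tape=bcabaa[b]b   (s1,b)→(s0,_,+1)
state=s0 head=7 tape=bcabaa_[b]   (s0,b)→(s1,_,-1)
state=s1 head=6 tape=bcabaa[_]_
Cell 2 holds a when M halts.

a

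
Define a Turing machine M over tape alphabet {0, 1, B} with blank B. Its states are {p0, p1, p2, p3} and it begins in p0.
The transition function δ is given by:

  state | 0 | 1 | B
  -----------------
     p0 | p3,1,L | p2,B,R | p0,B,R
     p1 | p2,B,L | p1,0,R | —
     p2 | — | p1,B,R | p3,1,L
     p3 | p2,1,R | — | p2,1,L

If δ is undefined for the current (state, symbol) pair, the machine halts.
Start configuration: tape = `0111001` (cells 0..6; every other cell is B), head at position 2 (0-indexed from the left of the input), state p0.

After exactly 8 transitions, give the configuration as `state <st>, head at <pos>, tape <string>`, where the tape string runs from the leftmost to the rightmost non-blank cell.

state p1, head at 4, tape 0B00B01

p0 | 01[1]1001   read 1 → write B, move R, go to p2
p2 | 01B[1]001   read 1 → write B, move R, go to p1
p1 | 01BB[0]01   read 0 → write B, move L, go to p2
p2 | 01B[B]B01   read B → write 1, move L, go to p3
p3 | 01[B]1B01   read B → write 1, move L, go to p2
p2 | 0[1]11B01   read 1 → write B, move R, go to p1
p1 | 0B[1]1B01   read 1 → write 0, move R, go to p1
p1 | 0B0[1]B01   read 1 → write 0, move R, go to p1
p1 | 0B00[B]01
After 8 steps: state p1, head at 4, tape 0B00B01.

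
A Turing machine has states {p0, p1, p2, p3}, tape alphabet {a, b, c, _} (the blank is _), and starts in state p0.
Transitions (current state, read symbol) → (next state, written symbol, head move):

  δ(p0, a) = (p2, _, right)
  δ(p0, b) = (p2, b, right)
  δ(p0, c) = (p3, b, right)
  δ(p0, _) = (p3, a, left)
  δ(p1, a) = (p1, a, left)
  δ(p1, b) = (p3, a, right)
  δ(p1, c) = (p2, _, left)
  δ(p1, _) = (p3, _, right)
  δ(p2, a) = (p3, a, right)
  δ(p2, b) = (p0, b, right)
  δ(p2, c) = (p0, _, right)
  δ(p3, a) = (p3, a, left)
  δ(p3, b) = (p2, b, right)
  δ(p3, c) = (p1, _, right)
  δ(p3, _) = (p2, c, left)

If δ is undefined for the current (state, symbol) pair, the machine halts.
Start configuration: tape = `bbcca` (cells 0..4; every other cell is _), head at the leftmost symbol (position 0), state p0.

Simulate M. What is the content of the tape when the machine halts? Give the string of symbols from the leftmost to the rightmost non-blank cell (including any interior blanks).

p0 | [b]bcca___   read b → write b, move right, go to p2
p2 | b[b]cca___   read b → write b, move right, go to p0
p0 | bb[c]ca___   read c → write b, move right, go to p3
p3 | bbb[c]a___   read c → write _, move right, go to p1
p1 | bbb_[a]___   read a → write a, move left, go to p1
p1 | bbb[_]a___   read _ → write _, move right, go to p3
p3 | bbb_[a]___   read a → write a, move left, go to p3
p3 | bbb[_]a___   read _ → write c, move left, go to p2
p2 | bb[b]ca___   read b → write b, move right, go to p0
p0 | bbb[c]a___   read c → write b, move right, go to p3
p3 | bbbb[a]___   read a → write a, move left, go to p3
p3 | bbb[b]a___   read b → write b, move right, go to p2
p2 | bbbb[a]___   read a → write a, move right, go to p3
p3 | bbbba[_]__   read _ → write c, move left, go to p2
p2 | bbbb[a]c__   read a → write a, move right, go to p3
p3 | bbbba[c]__   read c → write _, move right, go to p1
p1 | bbbba_[_]_   read _ → write _, move right, go to p3
p3 | bbbba__[_]   read _ → write c, move left, go to p2
p2 | bbbba_[_]c
The non-blank tape span at halt is bbbba__c.

bbbba__c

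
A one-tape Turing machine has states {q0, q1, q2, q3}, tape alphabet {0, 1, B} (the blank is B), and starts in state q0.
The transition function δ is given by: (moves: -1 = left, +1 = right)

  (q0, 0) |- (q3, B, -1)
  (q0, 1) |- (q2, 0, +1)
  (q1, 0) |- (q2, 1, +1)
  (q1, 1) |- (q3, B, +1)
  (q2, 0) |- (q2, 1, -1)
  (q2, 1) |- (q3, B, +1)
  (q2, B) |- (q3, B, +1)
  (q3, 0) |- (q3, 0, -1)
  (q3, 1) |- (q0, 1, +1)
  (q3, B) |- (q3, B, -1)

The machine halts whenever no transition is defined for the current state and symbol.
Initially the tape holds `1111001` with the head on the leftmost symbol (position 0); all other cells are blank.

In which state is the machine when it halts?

q0 | [1]111001B   read 1 → write 0, move +1, go to q2
q2 | 0[1]11001B   read 1 → write B, move +1, go to q3
q3 | 0B[1]1001B   read 1 → write 1, move +1, go to q0
q0 | 0B1[1]001B   read 1 → write 0, move +1, go to q2
q2 | 0B10[0]01B   read 0 → write 1, move -1, go to q2
q2 | 0B1[0]101B   read 0 → write 1, move -1, go to q2
q2 | 0B[1]1101B   read 1 → write B, move +1, go to q3
q3 | 0BB[1]101B   read 1 → write 1, move +1, go to q0
q0 | 0BB1[1]01B   read 1 → write 0, move +1, go to q2
q2 | 0BB10[0]1B   read 0 → write 1, move -1, go to q2
q2 | 0BB1[0]11B   read 0 → write 1, move -1, go to q2
q2 | 0BB[1]111B   read 1 → write B, move +1, go to q3
q3 | 0BBB[1]11B   read 1 → write 1, move +1, go to q0
q0 | 0BBB1[1]1B   read 1 → write 0, move +1, go to q2
q2 | 0BBB10[1]B   read 1 → write B, move +1, go to q3
q3 | 0BBB10B[B]   read B → write B, move -1, go to q3
q3 | 0BBB10[B]B   read B → write B, move -1, go to q3
q3 | 0BBB1[0]BB   read 0 → write 0, move -1, go to q3
q3 | 0BBB[1]0BB   read 1 → write 1, move +1, go to q0
q0 | 0BBB1[0]BB   read 0 → write B, move -1, go to q3
q3 | 0BBB[1]BBB   read 1 → write 1, move +1, go to q0
q0 | 0BBB1[B]BB
No transition is defined for (q0, B); M halts in state q0.

q0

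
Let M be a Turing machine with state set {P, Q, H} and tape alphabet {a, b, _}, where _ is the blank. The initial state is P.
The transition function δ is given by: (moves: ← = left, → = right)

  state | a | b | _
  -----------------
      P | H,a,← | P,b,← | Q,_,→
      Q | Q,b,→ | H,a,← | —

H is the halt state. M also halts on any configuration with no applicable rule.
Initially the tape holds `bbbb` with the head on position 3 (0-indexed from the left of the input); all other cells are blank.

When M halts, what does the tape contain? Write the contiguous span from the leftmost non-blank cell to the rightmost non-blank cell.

abbb

state=P head=3 tape=_bbb[b]   (P,b)→(P,b,←)
state=P head=2 tape=_bb[b]b   (P,b)→(P,b,←)
state=P head=1 tape=_b[b]bb   (P,b)→(P,b,←)
state=P head=0 tape=_[b]bbb   (P,b)→(P,b,←)
state=P head=-1 tape=[_]bbbb   (P,_)→(Q,_,→)
state=Q head=0 tape=_[b]bbb   (Q,b)→(H,a,←)
state=H head=-1 tape=[_]abbb
The non-blank tape span at halt is abbb.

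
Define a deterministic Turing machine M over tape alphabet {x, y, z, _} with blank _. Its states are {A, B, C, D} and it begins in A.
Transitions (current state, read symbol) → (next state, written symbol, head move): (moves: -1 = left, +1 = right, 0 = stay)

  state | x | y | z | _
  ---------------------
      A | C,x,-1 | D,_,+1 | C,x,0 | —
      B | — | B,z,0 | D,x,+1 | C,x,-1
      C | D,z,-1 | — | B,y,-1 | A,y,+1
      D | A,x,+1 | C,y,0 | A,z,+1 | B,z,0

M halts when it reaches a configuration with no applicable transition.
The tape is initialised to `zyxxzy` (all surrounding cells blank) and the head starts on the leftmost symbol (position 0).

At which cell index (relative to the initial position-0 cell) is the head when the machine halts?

state=A head=0 tape=_[z]yxxzy   (A,z)→(C,x,0)
state=C head=0 tape=_[x]yxxzy   (C,x)→(D,z,-1)
state=D head=-1 tape=[_]zyxxzy   (D,_)→(B,z,0)
state=B head=-1 tape=[z]zyxxzy   (B,z)→(D,x,+1)
state=D head=0 tape=x[z]yxxzy   (D,z)→(A,z,+1)
state=A head=1 tape=xz[y]xxzy   (A,y)→(D,_,+1)
state=D head=2 tape=xz_[x]xzy   (D,x)→(A,x,+1)
state=A head=3 tape=xz_x[x]zy   (A,x)→(C,x,-1)
state=C head=2 tape=xz_[x]xzy   (C,x)→(D,z,-1)
state=D head=1 tape=xz[_]zxzy   (D,_)→(B,z,0)
state=B head=1 tape=xz[z]zxzy   (B,z)→(D,x,+1)
state=D head=2 tape=xzx[z]xzy   (D,z)→(A,z,+1)
state=A head=3 tape=xzxz[x]zy   (A,x)→(C,x,-1)
state=C head=2 tape=xzx[z]xzy   (C,z)→(B,y,-1)
state=B head=1 tape=xz[x]yxzy
At halt the head is at cell 1.

1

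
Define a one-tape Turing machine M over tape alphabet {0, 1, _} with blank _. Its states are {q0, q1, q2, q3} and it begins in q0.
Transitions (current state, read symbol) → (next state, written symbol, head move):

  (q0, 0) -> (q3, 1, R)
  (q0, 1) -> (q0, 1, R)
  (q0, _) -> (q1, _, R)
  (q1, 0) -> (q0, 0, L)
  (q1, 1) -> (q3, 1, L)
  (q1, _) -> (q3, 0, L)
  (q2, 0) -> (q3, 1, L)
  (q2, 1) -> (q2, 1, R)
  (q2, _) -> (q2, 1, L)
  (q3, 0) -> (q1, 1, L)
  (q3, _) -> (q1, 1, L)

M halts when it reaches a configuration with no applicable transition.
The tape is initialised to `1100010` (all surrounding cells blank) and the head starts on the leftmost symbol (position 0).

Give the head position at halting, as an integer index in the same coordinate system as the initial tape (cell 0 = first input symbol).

state=q0 head=0 tape=[1]100010   (q0,1)→(q0,1,R)
state=q0 head=1 tape=1[1]00010   (q0,1)→(q0,1,R)
state=q0 head=2 tape=11[0]0010   (q0,0)→(q3,1,R)
state=q3 head=3 tape=111[0]010   (q3,0)→(q1,1,L)
state=q1 head=2 tape=11[1]1010   (q1,1)→(q3,1,L)
state=q3 head=1 tape=1[1]11010
At halt the head is at cell 1.

1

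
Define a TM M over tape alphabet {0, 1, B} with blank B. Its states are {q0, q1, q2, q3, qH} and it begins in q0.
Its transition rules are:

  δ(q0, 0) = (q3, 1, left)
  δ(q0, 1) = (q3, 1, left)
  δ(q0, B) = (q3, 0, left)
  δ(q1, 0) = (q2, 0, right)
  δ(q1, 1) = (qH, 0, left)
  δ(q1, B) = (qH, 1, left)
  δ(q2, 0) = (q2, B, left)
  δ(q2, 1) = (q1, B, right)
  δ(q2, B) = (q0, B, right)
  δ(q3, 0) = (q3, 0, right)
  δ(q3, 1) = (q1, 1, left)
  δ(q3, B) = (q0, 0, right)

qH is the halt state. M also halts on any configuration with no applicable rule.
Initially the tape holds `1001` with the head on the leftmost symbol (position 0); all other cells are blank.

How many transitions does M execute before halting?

state=q0 head=0 tape=B[1]001   (q0,1)→(q3,1,left)
state=q3 head=-1 tape=[B]1001   (q3,B)→(q0,0,right)
state=q0 head=0 tape=0[1]001   (q0,1)→(q3,1,left)
state=q3 head=-1 tape=[0]1001   (q3,0)→(q3,0,right)
state=q3 head=0 tape=0[1]001   (q3,1)→(q1,1,left)
state=q1 head=-1 tape=[0]1001   (q1,0)→(q2,0,right)
state=q2 head=0 tape=0[1]001   (q2,1)→(q1,B,right)
state=q1 head=1 tape=0B[0]01   (q1,0)→(q2,0,right)
state=q2 head=2 tape=0B0[0]1   (q2,0)→(q2,B,left)
state=q2 head=1 tape=0B[0]B1   (q2,0)→(q2,B,left)
state=q2 head=0 tape=0[B]BB1   (q2,B)→(q0,B,right)
state=q0 head=1 tape=0B[B]B1   (q0,B)→(q3,0,left)
state=q3 head=0 tape=0[B]0B1   (q3,B)→(q0,0,right)
state=q0 head=1 tape=00[0]B1   (q0,0)→(q3,1,left)
state=q3 head=0 tape=0[0]1B1   (q3,0)→(q3,0,right)
state=q3 head=1 tape=00[1]B1   (q3,1)→(q1,1,left)
state=q1 head=0 tape=0[0]1B1   (q1,0)→(q2,0,right)
state=q2 head=1 tape=00[1]B1   (q2,1)→(q1,B,right)
state=q1 head=2 tape=00B[B]1   (q1,B)→(qH,1,left)
state=qH head=1 tape=00[B]11
M halts after 19 transitions.

19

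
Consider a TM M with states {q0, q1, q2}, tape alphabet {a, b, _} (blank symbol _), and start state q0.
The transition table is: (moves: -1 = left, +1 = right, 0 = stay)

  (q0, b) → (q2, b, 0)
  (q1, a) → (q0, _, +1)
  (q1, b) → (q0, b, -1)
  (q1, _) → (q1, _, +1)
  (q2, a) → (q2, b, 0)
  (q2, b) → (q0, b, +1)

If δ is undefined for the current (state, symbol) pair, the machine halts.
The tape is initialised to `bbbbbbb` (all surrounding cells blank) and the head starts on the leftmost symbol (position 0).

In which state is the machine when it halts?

q0

state=q0 head=0 tape=[b]bbbbbb_   (q0,b)→(q2,b,0)
state=q2 head=0 tape=[b]bbbbbb_   (q2,b)→(q0,b,+1)
state=q0 head=1 tape=b[b]bbbbb_   (q0,b)→(q2,b,0)
state=q2 head=1 tape=b[b]bbbbb_   (q2,b)→(q0,b,+1)
state=q0 head=2 tape=bb[b]bbbb_   (q0,b)→(q2,b,0)
state=q2 head=2 tape=bb[b]bbbb_   (q2,b)→(q0,b,+1)
state=q0 head=3 tape=bbb[b]bbb_   (q0,b)→(q2,b,0)
state=q2 head=3 tape=bbb[b]bbb_   (q2,b)→(q0,b,+1)
state=q0 head=4 tape=bbbb[b]bb_   (q0,b)→(q2,b,0)
state=q2 head=4 tape=bbbb[b]bb_   (q2,b)→(q0,b,+1)
state=q0 head=5 tape=bbbbb[b]b_   (q0,b)→(q2,b,0)
state=q2 head=5 tape=bbbbb[b]b_   (q2,b)→(q0,b,+1)
state=q0 head=6 tape=bbbbbb[b]_   (q0,b)→(q2,b,0)
state=q2 head=6 tape=bbbbbb[b]_   (q2,b)→(q0,b,+1)
state=q0 head=7 tape=bbbbbbb[_]
No transition is defined for (q0, _); M halts in state q0.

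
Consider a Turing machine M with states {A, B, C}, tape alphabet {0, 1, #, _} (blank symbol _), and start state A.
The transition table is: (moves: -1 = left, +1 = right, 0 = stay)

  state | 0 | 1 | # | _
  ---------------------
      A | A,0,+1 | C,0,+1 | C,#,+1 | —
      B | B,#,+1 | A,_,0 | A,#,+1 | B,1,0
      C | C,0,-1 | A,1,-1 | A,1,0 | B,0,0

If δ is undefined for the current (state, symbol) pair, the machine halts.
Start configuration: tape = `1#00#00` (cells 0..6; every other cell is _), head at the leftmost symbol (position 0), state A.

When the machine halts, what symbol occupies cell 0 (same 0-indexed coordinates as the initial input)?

#

state=A head=0 tape=_[1]#00#00_   (A,1)→(C,0,+1)
state=C head=1 tape=_0[#]00#00_   (C,#)→(A,1,0)
state=A head=1 tape=_0[1]00#00_   (A,1)→(C,0,+1)
state=C head=2 tape=_00[0]0#00_   (C,0)→(C,0,-1)
state=C head=1 tape=_0[0]00#00_   (C,0)→(C,0,-1)
state=C head=0 tape=_[0]000#00_   (C,0)→(C,0,-1)
state=C head=-1 tape=[_]0000#00_   (C,_)→(B,0,0)
state=B head=-1 tape=[0]0000#00_   (B,0)→(B,#,+1)
state=B head=0 tape=#[0]000#00_   (B,0)→(B,#,+1)
state=B head=1 tape=##[0]00#00_   (B,0)→(B,#,+1)
state=B head=2 tape=###[0]0#00_   (B,0)→(B,#,+1)
state=B head=3 tape=####[0]#00_   (B,0)→(B,#,+1)
state=B head=4 tape=#####[#]00_   (B,#)→(A,#,+1)
state=A head=5 tape=######[0]0_   (A,0)→(A,0,+1)
state=A head=6 tape=######0[0]_   (A,0)→(A,0,+1)
state=A head=7 tape=######00[_]
Cell 0 holds # when M halts.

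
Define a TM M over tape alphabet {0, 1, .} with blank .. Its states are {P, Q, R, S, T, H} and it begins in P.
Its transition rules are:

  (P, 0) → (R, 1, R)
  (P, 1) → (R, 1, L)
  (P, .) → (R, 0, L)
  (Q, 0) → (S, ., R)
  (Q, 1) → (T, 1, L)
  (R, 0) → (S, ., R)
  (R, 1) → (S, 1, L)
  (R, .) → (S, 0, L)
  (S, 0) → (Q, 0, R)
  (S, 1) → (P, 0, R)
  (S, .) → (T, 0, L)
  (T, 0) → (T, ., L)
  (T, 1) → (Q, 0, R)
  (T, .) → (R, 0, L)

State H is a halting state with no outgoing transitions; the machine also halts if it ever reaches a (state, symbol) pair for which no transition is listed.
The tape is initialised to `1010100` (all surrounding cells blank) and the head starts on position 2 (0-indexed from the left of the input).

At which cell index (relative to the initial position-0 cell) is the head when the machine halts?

P | 10[1]0100.   read 1 → write 1, move L, go to R
R | 1[0]10100.   read 0 → write ., move R, go to S
S | 1.[1]0100.   read 1 → write 0, move R, go to P
P | 1.0[0]100.   read 0 → write 1, move R, go to R
R | 1.01[1]00.   read 1 → write 1, move L, go to S
S | 1.0[1]100.   read 1 → write 0, move R, go to P
P | 1.00[1]00.   read 1 → write 1, move L, go to R
R | 1.0[0]100.   read 0 → write ., move R, go to S
S | 1.0.[1]00.   read 1 → write 0, move R, go to P
P | 1.0.0[0]0.   read 0 → write 1, move R, go to R
R | 1.0.01[0].   read 0 → write ., move R, go to S
S | 1.0.01.[.]   read . → write 0, move L, go to T
T | 1.0.01[.]0   read . → write 0, move L, go to R
R | 1.0.0[1]00   read 1 → write 1, move L, go to S
S | 1.0.[0]100   read 0 → write 0, move R, go to Q
Q | 1.0.0[1]00   read 1 → write 1, move L, go to T
T | 1.0.[0]100   read 0 → write ., move L, go to T
T | 1.0[.].100   read . → write 0, move L, go to R
R | 1.[0]0.100   read 0 → write ., move R, go to S
S | 1..[0].100   read 0 → write 0, move R, go to Q
Q | 1..0[.]100
At halt the head is at cell 4.

4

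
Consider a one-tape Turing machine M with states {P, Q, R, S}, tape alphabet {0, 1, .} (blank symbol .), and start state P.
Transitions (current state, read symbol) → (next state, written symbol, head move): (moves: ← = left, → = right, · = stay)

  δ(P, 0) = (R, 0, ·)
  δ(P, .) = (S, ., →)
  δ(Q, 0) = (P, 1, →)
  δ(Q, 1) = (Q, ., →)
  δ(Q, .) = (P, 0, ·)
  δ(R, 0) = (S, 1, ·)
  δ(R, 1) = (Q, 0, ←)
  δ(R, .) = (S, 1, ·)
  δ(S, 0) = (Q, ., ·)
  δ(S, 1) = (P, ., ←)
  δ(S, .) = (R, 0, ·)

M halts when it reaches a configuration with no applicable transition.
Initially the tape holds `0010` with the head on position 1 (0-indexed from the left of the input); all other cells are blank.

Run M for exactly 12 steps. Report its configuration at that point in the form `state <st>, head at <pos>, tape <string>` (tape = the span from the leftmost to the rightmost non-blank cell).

state R, head at 0, tape 0.10

P | .0[0]10   read 0 → write 0, move ·, go to R
R | .0[0]10   read 0 → write 1, move ·, go to S
S | .0[1]10   read 1 → write ., move ←, go to P
P | .[0].10   read 0 → write 0, move ·, go to R
R | .[0].10   read 0 → write 1, move ·, go to S
S | .[1].10   read 1 → write ., move ←, go to P
P | [.]..10   read . → write ., move →, go to S
S | .[.].10   read . → write 0, move ·, go to R
R | .[0].10   read 0 → write 1, move ·, go to S
S | .[1].10   read 1 → write ., move ←, go to P
P | [.]..10   read . → write ., move →, go to S
S | .[.].10   read . → write 0, move ·, go to R
R | .[0].10
After 12 steps: state R, head at 0, tape 0.10.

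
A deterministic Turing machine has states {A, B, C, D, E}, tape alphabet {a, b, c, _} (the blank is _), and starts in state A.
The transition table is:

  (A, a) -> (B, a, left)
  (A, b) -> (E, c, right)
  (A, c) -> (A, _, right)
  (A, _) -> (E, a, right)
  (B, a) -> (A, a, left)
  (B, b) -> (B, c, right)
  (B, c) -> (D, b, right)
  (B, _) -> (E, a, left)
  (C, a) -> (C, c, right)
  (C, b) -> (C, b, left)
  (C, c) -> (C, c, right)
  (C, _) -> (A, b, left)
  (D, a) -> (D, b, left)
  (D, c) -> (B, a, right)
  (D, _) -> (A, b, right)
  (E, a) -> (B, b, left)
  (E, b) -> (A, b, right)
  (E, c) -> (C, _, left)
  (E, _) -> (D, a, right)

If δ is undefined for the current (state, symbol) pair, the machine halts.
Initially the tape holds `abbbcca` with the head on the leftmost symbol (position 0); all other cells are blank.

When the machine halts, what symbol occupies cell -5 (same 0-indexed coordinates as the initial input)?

A | _____[a]bbbcca   read a → write a, move left, go to B
B | ____[_]abbbcca   read _ → write a, move left, go to E
E | ___[_]aabbbcca   read _ → write a, move right, go to D
D | ___a[a]abbbcca   read a → write b, move left, go to D
D | ___[a]babbbcca   read a → write b, move left, go to D
D | __[_]bbabbbcca   read _ → write b, move right, go to A
A | __b[b]babbbcca   read b → write c, move right, go to E
E | __bc[b]abbbcca   read b → write b, move right, go to A
A | __bcb[a]bbbcca   read a → write a, move left, go to B
B | __bc[b]abbbcca   read b → write c, move right, go to B
B | __bcc[a]bbbcca   read a → write a, move left, go to A
A | __bc[c]abbbcca   read c → write _, move right, go to A
A | __bc_[a]bbbcca   read a → write a, move left, go to B
B | __bc[_]abbbcca   read _ → write a, move left, go to E
E | __b[c]aabbbcca   read c → write _, move left, go to C
C | __[b]_aabbbcca   read b → write b, move left, go to C
C | _[_]b_aabbbcca   read _ → write b, move left, go to A
A | [_]bb_aabbbcca   read _ → write a, move right, go to E
E | a[b]b_aabbbcca   read b → write b, move right, go to A
A | ab[b]_aabbbcca   read b → write c, move right, go to E
E | abc[_]aabbbcca   read _ → write a, move right, go to D
D | abca[a]abbbcca   read a → write b, move left, go to D
D | abc[a]babbbcca   read a → write b, move left, go to D
D | ab[c]bbabbbcca   read c → write a, move right, go to B
B | aba[b]babbbcca   read b → write c, move right, go to B
B | abac[b]abbbcca   read b → write c, move right, go to B
B | abacc[a]bbbcca   read a → write a, move left, go to A
A | abac[c]abbbcca   read c → write _, move right, go to A
A | abac_[a]bbbcca   read a → write a, move left, go to B
B | abac[_]abbbcca   read _ → write a, move left, go to E
E | aba[c]aabbbcca   read c → write _, move left, go to C
C | ab[a]_aabbbcca   read a → write c, move right, go to C
C | abc[_]aabbbcca   read _ → write b, move left, go to A
A | ab[c]baabbbcca   read c → write _, move right, go to A
A | ab_[b]aabbbcca   read b → write c, move right, go to E
E | ab_c[a]abbbcca   read a → write b, move left, go to B
B | ab_[c]babbbcca   read c → write b, move right, go to D
D | ab_b[b]abbbcca
Cell -5 holds a when M halts.

a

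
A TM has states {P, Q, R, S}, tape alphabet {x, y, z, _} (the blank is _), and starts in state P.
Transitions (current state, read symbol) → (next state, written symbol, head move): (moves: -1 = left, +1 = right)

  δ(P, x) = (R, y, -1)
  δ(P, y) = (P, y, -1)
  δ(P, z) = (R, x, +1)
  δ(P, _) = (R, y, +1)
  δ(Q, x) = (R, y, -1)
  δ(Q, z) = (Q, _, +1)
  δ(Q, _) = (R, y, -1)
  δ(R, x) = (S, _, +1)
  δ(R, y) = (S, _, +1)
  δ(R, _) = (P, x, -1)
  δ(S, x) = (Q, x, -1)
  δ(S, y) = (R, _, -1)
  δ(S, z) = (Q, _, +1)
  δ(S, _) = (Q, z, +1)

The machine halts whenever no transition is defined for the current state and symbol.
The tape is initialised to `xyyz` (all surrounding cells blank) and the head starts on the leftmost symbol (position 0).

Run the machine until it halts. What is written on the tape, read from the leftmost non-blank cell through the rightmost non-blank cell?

state=P head=0 tape=____[x]yyz   (P,x)→(R,y,-1)
state=R head=-1 tape=___[_]yyyz   (R,_)→(P,x,-1)
state=P head=-2 tape=__[_]xyyyz   (P,_)→(R,y,+1)
state=R head=-1 tape=__y[x]yyyz   (R,x)→(S,_,+1)
state=S head=0 tape=__y_[y]yyz   (S,y)→(R,_,-1)
state=R head=-1 tape=__y[_]_yyz   (R,_)→(P,x,-1)
state=P head=-2 tape=__[y]x_yyz   (P,y)→(P,y,-1)
state=P head=-3 tape=_[_]yx_yyz   (P,_)→(R,y,+1)
state=R head=-2 tape=_y[y]x_yyz   (R,y)→(S,_,+1)
state=S head=-1 tape=_y_[x]_yyz   (S,x)→(Q,x,-1)
state=Q head=-2 tape=_y[_]x_yyz   (Q,_)→(R,y,-1)
state=R head=-3 tape=_[y]yx_yyz   (R,y)→(S,_,+1)
state=S head=-2 tape=__[y]x_yyz   (S,y)→(R,_,-1)
state=R head=-3 tape=_[_]_x_yyz   (R,_)→(P,x,-1)
state=P head=-4 tape=[_]x_x_yyz   (P,_)→(R,y,+1)
state=R head=-3 tape=y[x]_x_yyz   (R,x)→(S,_,+1)
state=S head=-2 tape=y_[_]x_yyz   (S,_)→(Q,z,+1)
state=Q head=-1 tape=y_z[x]_yyz   (Q,x)→(R,y,-1)
state=R head=-2 tape=y_[z]y_yyz
The non-blank tape span at halt is y_zy_yyz.

y_zy_yyz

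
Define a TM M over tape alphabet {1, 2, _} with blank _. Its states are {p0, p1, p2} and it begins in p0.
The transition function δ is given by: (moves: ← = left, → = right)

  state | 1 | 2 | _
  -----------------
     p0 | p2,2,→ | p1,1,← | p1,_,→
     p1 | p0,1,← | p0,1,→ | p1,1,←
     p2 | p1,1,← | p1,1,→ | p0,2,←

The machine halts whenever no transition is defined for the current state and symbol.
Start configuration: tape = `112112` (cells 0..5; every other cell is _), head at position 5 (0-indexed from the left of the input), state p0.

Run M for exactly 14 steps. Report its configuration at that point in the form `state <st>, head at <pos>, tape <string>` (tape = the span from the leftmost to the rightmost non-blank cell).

state=p0 head=5 tape=11211[2]_   (p0,2)→(p1,1,←)
state=p1 head=4 tape=1121[1]1_   (p1,1)→(p0,1,←)
state=p0 head=3 tape=112[1]11_   (p0,1)→(p2,2,→)
state=p2 head=4 tape=1122[1]1_   (p2,1)→(p1,1,←)
state=p1 head=3 tape=112[2]11_   (p1,2)→(p0,1,→)
state=p0 head=4 tape=1121[1]1_   (p0,1)→(p2,2,→)
state=p2 head=5 tape=11212[1]_   (p2,1)→(p1,1,←)
state=p1 head=4 tape=1121[2]1_   (p1,2)→(p0,1,→)
state=p0 head=5 tape=11211[1]_   (p0,1)→(p2,2,→)
state=p2 head=6 tape=112112[_]   (p2,_)→(p0,2,←)
state=p0 head=5 tape=11211[2]2   (p0,2)→(p1,1,←)
state=p1 head=4 tape=1121[1]12   (p1,1)→(p0,1,←)
state=p0 head=3 tape=112[1]112   (p0,1)→(p2,2,→)
state=p2 head=4 tape=1122[1]12   (p2,1)→(p1,1,←)
state=p1 head=3 tape=112[2]112
After 14 steps: state p1, head at 3, tape 1122112.

state p1, head at 3, tape 1122112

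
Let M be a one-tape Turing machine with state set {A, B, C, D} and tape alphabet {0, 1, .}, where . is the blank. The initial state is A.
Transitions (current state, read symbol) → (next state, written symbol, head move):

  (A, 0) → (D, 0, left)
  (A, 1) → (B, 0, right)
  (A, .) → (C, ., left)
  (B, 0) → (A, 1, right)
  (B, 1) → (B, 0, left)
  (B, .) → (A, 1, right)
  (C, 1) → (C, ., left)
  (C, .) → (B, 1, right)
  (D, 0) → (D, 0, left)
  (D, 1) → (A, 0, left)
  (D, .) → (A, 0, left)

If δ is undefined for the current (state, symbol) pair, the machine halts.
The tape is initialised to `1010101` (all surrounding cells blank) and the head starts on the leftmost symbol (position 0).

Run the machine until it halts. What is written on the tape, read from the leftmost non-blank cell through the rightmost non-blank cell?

A | [1]010101..   read 1 → write 0, move right, go to B
B | 0[0]10101..   read 0 → write 1, move right, go to A
A | 01[1]0101..   read 1 → write 0, move right, go to B
B | 010[0]101..   read 0 → write 1, move right, go to A
A | 0101[1]01..   read 1 → write 0, move right, go to B
B | 01010[0]1..   read 0 → write 1, move right, go to A
A | 010101[1]..   read 1 → write 0, move right, go to B
B | 0101010[.].   read . → write 1, move right, go to A
A | 01010101[.]   read . → write ., move left, go to C
C | 0101010[1].   read 1 → write ., move left, go to C
C | 010101[0]..
The non-blank tape span at halt is 0101010.

0101010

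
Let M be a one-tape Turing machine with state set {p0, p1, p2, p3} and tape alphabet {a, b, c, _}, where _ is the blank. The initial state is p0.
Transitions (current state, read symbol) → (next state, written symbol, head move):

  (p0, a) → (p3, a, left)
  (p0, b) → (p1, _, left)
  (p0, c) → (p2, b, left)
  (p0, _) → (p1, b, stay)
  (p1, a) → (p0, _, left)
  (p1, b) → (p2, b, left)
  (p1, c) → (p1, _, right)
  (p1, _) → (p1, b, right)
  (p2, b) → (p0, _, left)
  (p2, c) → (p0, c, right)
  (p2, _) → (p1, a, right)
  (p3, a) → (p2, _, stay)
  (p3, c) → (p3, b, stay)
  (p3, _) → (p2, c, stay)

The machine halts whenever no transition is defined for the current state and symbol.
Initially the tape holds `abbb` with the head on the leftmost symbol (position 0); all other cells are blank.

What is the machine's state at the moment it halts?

p3

p0 | _[a]bbb   read a → write a, move left, go to p3
p3 | [_]abbb   read _ → write c, move stay, go to p2
p2 | [c]abbb   read c → write c, move right, go to p0
p0 | c[a]bbb   read a → write a, move left, go to p3
p3 | [c]abbb   read c → write b, move stay, go to p3
p3 | [b]abbb
No transition is defined for (p3, b); M halts in state p3.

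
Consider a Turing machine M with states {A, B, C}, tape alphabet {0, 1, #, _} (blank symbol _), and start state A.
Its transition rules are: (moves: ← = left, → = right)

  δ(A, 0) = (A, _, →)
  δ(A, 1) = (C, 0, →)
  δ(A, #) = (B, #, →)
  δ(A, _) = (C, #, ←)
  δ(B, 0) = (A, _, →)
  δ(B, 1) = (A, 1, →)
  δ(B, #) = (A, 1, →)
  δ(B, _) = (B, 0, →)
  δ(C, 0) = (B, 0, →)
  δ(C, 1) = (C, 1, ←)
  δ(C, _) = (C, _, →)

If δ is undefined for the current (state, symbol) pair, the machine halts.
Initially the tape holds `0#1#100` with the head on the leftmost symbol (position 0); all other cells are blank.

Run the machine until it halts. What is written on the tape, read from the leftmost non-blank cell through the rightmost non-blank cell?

#1#1__#

state=A head=0 tape=[0]#1#100_   (A,0)→(A,_,→)
state=A head=1 tape=_[#]1#100_   (A,#)→(B,#,→)
state=B head=2 tape=_#[1]#100_   (B,1)→(A,1,→)
state=A head=3 tape=_#1[#]100_   (A,#)→(B,#,→)
state=B head=4 tape=_#1#[1]00_   (B,1)→(A,1,→)
state=A head=5 tape=_#1#1[0]0_   (A,0)→(A,_,→)
state=A head=6 tape=_#1#1_[0]_   (A,0)→(A,_,→)
state=A head=7 tape=_#1#1__[_]   (A,_)→(C,#,←)
state=C head=6 tape=_#1#1_[_]#   (C,_)→(C,_,→)
state=C head=7 tape=_#1#1__[#]
The non-blank tape span at halt is #1#1__#.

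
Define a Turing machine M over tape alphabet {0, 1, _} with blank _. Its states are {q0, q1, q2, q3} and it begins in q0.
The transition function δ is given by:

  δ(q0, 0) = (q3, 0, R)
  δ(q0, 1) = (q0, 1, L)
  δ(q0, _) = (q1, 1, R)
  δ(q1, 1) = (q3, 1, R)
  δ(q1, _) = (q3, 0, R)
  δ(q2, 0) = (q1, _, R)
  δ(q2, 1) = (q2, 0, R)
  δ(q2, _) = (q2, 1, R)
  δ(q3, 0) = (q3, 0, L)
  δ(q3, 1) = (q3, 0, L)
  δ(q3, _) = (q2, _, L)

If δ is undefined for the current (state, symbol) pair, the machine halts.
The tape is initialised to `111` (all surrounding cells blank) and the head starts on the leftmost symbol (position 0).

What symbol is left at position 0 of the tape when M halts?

q0 | ___[1]11   read 1 → write 1, move L, go to q0
q0 | __[_]111   read _ → write 1, move R, go to q1
q1 | __1[1]11   read 1 → write 1, move R, go to q3
q3 | __11[1]1   read 1 → write 0, move L, go to q3
q3 | __1[1]01   read 1 → write 0, move L, go to q3
q3 | __[1]001   read 1 → write 0, move L, go to q3
q3 | _[_]0001   read _ → write _, move L, go to q2
q2 | [_]_0001   read _ → write 1, move R, go to q2
q2 | 1[_]0001   read _ → write 1, move R, go to q2
q2 | 11[0]001   read 0 → write _, move R, go to q1
q1 | 11_[0]01
Cell 0 holds 0 when M halts.

0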